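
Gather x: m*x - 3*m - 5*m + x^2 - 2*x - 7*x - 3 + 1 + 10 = -8*m + x^2 + x*(m - 9) + 8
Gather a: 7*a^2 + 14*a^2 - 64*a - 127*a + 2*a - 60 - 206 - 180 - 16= 21*a^2 - 189*a - 462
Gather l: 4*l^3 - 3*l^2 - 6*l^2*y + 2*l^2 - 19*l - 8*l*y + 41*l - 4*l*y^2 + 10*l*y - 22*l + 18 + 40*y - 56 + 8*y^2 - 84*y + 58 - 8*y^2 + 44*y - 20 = 4*l^3 + l^2*(-6*y - 1) + l*(-4*y^2 + 2*y)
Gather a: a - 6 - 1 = a - 7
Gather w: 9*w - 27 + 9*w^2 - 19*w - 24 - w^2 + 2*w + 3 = 8*w^2 - 8*w - 48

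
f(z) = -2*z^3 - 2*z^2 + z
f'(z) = -6*z^2 - 4*z + 1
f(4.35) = -198.12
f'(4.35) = -129.94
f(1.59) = -11.51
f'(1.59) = -20.53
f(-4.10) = 100.12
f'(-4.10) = -83.46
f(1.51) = -9.94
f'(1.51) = -18.72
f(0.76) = -1.27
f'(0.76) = -5.51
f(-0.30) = -0.43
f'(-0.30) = 1.66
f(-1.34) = -0.12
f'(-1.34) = -4.41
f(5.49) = -385.73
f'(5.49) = -201.80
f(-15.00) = 6285.00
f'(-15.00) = -1289.00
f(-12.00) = 3156.00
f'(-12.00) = -815.00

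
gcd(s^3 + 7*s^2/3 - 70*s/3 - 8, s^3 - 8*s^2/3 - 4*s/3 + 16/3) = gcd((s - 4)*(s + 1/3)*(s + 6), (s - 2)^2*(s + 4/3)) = 1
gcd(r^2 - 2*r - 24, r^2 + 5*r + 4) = r + 4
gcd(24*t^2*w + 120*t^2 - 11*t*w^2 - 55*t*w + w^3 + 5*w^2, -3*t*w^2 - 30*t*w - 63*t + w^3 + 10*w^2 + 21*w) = 3*t - w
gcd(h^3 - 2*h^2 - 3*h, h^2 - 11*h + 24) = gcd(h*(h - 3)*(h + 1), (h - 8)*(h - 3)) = h - 3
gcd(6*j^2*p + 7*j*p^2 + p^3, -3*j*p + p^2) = p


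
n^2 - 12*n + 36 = (n - 6)^2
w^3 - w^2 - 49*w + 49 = (w - 7)*(w - 1)*(w + 7)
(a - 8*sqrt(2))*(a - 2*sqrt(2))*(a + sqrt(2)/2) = a^3 - 19*sqrt(2)*a^2/2 + 22*a + 16*sqrt(2)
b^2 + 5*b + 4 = (b + 1)*(b + 4)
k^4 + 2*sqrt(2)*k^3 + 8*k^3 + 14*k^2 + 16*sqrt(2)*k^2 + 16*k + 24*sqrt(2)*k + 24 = (k + 2)*(k + 6)*(k + sqrt(2))^2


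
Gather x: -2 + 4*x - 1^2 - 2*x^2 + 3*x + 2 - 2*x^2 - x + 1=-4*x^2 + 6*x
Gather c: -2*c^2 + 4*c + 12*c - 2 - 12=-2*c^2 + 16*c - 14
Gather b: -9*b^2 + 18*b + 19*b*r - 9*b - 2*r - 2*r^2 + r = -9*b^2 + b*(19*r + 9) - 2*r^2 - r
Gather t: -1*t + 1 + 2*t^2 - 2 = 2*t^2 - t - 1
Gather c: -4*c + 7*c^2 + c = 7*c^2 - 3*c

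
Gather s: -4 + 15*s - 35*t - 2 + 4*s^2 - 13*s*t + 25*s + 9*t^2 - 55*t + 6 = 4*s^2 + s*(40 - 13*t) + 9*t^2 - 90*t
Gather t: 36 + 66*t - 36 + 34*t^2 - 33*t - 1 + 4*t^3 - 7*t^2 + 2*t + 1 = 4*t^3 + 27*t^2 + 35*t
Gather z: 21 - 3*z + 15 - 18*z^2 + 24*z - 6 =-18*z^2 + 21*z + 30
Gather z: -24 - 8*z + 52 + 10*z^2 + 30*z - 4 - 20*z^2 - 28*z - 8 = -10*z^2 - 6*z + 16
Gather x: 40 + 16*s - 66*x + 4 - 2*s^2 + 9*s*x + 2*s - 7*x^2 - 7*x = -2*s^2 + 18*s - 7*x^2 + x*(9*s - 73) + 44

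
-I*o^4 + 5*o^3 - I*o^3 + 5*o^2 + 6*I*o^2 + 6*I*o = o*(o + 2*I)*(o + 3*I)*(-I*o - I)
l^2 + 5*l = l*(l + 5)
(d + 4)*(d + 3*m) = d^2 + 3*d*m + 4*d + 12*m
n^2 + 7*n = n*(n + 7)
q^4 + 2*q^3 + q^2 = q^2*(q + 1)^2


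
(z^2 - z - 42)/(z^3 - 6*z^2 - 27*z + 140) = (z + 6)/(z^2 + z - 20)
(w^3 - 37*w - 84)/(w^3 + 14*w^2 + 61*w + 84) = (w - 7)/(w + 7)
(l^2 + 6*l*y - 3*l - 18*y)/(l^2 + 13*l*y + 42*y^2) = (l - 3)/(l + 7*y)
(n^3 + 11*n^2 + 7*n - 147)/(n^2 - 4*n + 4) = (n^3 + 11*n^2 + 7*n - 147)/(n^2 - 4*n + 4)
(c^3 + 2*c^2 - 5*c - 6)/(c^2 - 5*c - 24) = (c^2 - c - 2)/(c - 8)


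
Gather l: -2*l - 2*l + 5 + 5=10 - 4*l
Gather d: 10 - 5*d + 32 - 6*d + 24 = 66 - 11*d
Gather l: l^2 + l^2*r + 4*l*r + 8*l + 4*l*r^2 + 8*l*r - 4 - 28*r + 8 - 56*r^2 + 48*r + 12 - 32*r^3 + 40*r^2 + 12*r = l^2*(r + 1) + l*(4*r^2 + 12*r + 8) - 32*r^3 - 16*r^2 + 32*r + 16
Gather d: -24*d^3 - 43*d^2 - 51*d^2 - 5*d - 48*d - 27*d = -24*d^3 - 94*d^2 - 80*d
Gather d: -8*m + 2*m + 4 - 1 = 3 - 6*m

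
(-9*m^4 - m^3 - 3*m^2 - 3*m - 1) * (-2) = 18*m^4 + 2*m^3 + 6*m^2 + 6*m + 2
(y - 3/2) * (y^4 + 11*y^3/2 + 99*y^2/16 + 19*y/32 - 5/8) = y^5 + 4*y^4 - 33*y^3/16 - 139*y^2/16 - 97*y/64 + 15/16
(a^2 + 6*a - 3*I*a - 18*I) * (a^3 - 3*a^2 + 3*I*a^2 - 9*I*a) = a^5 + 3*a^4 - 9*a^3 + 27*a^2 - 162*a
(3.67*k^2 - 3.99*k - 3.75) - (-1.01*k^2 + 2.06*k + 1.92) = 4.68*k^2 - 6.05*k - 5.67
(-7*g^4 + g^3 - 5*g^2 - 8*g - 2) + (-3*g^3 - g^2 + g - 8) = -7*g^4 - 2*g^3 - 6*g^2 - 7*g - 10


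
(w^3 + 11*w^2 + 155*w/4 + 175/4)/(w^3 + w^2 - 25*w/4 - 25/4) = (2*w^2 + 17*w + 35)/(2*w^2 - 3*w - 5)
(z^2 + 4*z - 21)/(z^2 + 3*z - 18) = (z + 7)/(z + 6)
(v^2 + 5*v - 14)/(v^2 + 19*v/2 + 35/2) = 2*(v - 2)/(2*v + 5)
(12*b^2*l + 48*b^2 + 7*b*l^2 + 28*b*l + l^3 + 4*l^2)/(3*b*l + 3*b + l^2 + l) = (4*b*l + 16*b + l^2 + 4*l)/(l + 1)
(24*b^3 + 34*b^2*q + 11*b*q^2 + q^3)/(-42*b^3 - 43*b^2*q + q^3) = (4*b + q)/(-7*b + q)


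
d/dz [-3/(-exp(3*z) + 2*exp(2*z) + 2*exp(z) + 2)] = (-9*exp(2*z) + 12*exp(z) + 6)*exp(z)/(-exp(3*z) + 2*exp(2*z) + 2*exp(z) + 2)^2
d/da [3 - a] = -1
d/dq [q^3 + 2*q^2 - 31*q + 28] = 3*q^2 + 4*q - 31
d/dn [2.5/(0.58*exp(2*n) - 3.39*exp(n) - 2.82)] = (8.475 - 2.9*exp(n))*exp(n)/(-0.58*exp(2*n) + 3.39*exp(n) + 2.82)^2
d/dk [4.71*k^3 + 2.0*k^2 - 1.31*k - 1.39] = 14.13*k^2 + 4.0*k - 1.31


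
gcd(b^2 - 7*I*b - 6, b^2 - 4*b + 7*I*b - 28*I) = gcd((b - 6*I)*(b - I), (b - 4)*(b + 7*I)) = 1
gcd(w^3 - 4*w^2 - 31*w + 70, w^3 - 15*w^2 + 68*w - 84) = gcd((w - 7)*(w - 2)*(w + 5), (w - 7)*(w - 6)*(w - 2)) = w^2 - 9*w + 14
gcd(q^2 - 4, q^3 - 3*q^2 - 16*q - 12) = q + 2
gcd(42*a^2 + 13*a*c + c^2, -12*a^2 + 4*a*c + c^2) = 6*a + c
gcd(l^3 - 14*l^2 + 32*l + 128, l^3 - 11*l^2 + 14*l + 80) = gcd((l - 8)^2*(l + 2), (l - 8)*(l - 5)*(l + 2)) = l^2 - 6*l - 16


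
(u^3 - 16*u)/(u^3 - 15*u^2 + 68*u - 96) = u*(u + 4)/(u^2 - 11*u + 24)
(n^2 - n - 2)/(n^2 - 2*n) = (n + 1)/n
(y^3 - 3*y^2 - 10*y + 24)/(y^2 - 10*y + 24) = (y^2 + y - 6)/(y - 6)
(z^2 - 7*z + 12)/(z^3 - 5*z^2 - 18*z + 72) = (z - 4)/(z^2 - 2*z - 24)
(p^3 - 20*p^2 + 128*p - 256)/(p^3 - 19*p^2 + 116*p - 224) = (p - 8)/(p - 7)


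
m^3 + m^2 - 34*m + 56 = (m - 4)*(m - 2)*(m + 7)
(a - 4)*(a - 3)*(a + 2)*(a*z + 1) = a^4*z - 5*a^3*z + a^3 - 2*a^2*z - 5*a^2 + 24*a*z - 2*a + 24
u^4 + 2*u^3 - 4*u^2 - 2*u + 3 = (u - 1)^2*(u + 1)*(u + 3)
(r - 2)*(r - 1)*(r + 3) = r^3 - 7*r + 6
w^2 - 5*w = w*(w - 5)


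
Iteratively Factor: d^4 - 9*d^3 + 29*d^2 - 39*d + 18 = (d - 2)*(d^3 - 7*d^2 + 15*d - 9) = (d - 3)*(d - 2)*(d^2 - 4*d + 3) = (d - 3)*(d - 2)*(d - 1)*(d - 3)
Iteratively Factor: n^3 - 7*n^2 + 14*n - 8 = (n - 2)*(n^2 - 5*n + 4) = (n - 2)*(n - 1)*(n - 4)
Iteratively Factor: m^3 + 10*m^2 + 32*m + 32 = (m + 2)*(m^2 + 8*m + 16) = (m + 2)*(m + 4)*(m + 4)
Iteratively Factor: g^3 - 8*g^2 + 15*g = (g - 3)*(g^2 - 5*g) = g*(g - 3)*(g - 5)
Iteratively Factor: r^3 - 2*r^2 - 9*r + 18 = (r - 3)*(r^2 + r - 6) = (r - 3)*(r + 3)*(r - 2)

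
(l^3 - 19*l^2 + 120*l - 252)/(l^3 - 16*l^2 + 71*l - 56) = (l^2 - 12*l + 36)/(l^2 - 9*l + 8)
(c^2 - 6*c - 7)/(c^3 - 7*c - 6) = (c - 7)/(c^2 - c - 6)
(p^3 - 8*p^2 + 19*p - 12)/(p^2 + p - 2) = (p^2 - 7*p + 12)/(p + 2)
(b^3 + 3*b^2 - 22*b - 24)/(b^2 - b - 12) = (b^2 + 7*b + 6)/(b + 3)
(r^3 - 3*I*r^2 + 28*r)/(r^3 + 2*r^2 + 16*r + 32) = r*(r - 7*I)/(r^2 + 2*r*(1 - 2*I) - 8*I)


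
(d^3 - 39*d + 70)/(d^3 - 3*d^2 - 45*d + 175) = (d - 2)/(d - 5)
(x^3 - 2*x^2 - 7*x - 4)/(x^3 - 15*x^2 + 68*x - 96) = (x^2 + 2*x + 1)/(x^2 - 11*x + 24)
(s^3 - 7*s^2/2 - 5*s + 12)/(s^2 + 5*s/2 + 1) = (2*s^2 - 11*s + 12)/(2*s + 1)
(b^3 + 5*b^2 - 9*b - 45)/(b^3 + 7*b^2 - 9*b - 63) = (b + 5)/(b + 7)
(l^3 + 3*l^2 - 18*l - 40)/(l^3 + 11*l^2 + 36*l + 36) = (l^2 + l - 20)/(l^2 + 9*l + 18)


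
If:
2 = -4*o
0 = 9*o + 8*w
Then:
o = -1/2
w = 9/16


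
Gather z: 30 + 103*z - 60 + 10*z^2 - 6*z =10*z^2 + 97*z - 30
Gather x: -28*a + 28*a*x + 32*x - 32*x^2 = -28*a - 32*x^2 + x*(28*a + 32)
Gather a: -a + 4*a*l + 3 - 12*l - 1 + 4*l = a*(4*l - 1) - 8*l + 2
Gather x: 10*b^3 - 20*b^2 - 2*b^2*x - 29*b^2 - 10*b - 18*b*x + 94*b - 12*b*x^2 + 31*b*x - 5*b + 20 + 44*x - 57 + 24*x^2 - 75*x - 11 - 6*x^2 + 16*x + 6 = 10*b^3 - 49*b^2 + 79*b + x^2*(18 - 12*b) + x*(-2*b^2 + 13*b - 15) - 42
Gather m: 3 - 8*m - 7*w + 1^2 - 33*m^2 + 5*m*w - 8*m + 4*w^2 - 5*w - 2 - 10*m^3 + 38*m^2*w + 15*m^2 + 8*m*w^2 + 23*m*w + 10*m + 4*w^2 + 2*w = -10*m^3 + m^2*(38*w - 18) + m*(8*w^2 + 28*w - 6) + 8*w^2 - 10*w + 2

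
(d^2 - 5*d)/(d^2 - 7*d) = (d - 5)/(d - 7)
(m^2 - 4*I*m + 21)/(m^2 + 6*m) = (m^2 - 4*I*m + 21)/(m*(m + 6))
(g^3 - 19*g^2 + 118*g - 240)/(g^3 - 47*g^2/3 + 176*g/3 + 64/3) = 3*(g^2 - 11*g + 30)/(3*g^2 - 23*g - 8)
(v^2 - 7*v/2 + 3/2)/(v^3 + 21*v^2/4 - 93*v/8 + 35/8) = 4*(v - 3)/(4*v^2 + 23*v - 35)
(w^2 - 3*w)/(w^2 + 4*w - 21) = w/(w + 7)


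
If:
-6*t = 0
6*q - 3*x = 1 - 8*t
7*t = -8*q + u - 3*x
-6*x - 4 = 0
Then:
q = -1/6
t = 0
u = -10/3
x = -2/3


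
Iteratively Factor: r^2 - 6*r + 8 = (r - 2)*(r - 4)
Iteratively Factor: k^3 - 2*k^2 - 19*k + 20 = (k - 1)*(k^2 - k - 20) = (k - 5)*(k - 1)*(k + 4)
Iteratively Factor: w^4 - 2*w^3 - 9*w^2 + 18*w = (w - 3)*(w^3 + w^2 - 6*w) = (w - 3)*(w - 2)*(w^2 + 3*w) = (w - 3)*(w - 2)*(w + 3)*(w)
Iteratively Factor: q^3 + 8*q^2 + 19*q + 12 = (q + 4)*(q^2 + 4*q + 3) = (q + 3)*(q + 4)*(q + 1)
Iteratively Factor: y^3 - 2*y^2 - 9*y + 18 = (y - 2)*(y^2 - 9) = (y - 3)*(y - 2)*(y + 3)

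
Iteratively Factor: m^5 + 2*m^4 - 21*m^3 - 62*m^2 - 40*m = (m)*(m^4 + 2*m^3 - 21*m^2 - 62*m - 40) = m*(m + 2)*(m^3 - 21*m - 20) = m*(m - 5)*(m + 2)*(m^2 + 5*m + 4) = m*(m - 5)*(m + 2)*(m + 4)*(m + 1)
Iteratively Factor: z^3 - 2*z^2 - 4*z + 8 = (z - 2)*(z^2 - 4) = (z - 2)^2*(z + 2)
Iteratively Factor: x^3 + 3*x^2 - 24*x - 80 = (x + 4)*(x^2 - x - 20) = (x - 5)*(x + 4)*(x + 4)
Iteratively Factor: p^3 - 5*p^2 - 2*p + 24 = (p + 2)*(p^2 - 7*p + 12) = (p - 4)*(p + 2)*(p - 3)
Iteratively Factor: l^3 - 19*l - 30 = (l - 5)*(l^2 + 5*l + 6) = (l - 5)*(l + 2)*(l + 3)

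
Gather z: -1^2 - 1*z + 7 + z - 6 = 0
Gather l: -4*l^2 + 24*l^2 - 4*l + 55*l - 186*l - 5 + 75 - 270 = 20*l^2 - 135*l - 200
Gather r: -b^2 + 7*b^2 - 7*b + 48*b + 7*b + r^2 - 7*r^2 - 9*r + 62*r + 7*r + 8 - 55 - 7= 6*b^2 + 48*b - 6*r^2 + 60*r - 54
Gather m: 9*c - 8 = 9*c - 8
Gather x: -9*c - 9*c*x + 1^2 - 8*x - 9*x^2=-9*c - 9*x^2 + x*(-9*c - 8) + 1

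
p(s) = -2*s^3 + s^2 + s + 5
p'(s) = -6*s^2 + 2*s + 1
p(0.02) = 5.02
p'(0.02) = 1.04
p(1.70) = -0.24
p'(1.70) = -12.94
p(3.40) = -58.65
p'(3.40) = -61.56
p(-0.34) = 4.85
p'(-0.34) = -0.37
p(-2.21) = 29.26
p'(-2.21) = -32.72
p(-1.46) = 11.90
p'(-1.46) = -14.71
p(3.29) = -52.11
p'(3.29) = -57.36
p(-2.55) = 42.12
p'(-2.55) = -43.12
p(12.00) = -3295.00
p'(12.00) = -839.00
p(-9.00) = 1535.00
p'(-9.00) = -503.00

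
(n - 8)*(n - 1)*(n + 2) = n^3 - 7*n^2 - 10*n + 16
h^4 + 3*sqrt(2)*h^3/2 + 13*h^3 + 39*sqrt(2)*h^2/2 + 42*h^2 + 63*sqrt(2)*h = h*(h + 6)*(h + 7)*(h + 3*sqrt(2)/2)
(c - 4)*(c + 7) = c^2 + 3*c - 28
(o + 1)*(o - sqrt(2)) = o^2 - sqrt(2)*o + o - sqrt(2)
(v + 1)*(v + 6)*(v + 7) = v^3 + 14*v^2 + 55*v + 42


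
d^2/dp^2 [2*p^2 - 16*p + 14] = 4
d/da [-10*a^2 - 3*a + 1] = -20*a - 3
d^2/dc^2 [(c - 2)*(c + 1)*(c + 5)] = 6*c + 8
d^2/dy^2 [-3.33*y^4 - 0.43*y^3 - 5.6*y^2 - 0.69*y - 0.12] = -39.96*y^2 - 2.58*y - 11.2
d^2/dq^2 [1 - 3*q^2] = -6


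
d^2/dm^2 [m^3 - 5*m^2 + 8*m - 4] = 6*m - 10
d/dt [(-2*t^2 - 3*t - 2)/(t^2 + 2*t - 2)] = (-t^2 + 12*t + 10)/(t^4 + 4*t^3 - 8*t + 4)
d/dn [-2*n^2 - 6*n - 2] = -4*n - 6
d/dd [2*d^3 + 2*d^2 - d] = 6*d^2 + 4*d - 1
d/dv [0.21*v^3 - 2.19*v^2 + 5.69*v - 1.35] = 0.63*v^2 - 4.38*v + 5.69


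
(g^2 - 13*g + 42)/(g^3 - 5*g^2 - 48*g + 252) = (g - 7)/(g^2 + g - 42)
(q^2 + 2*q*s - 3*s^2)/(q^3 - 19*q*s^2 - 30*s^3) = (q - s)/(q^2 - 3*q*s - 10*s^2)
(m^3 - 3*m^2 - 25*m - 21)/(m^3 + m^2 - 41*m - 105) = (m + 1)/(m + 5)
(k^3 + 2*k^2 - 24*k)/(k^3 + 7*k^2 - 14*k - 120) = k/(k + 5)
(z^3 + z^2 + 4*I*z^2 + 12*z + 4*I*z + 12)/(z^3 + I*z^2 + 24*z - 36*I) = (z + 1)/(z - 3*I)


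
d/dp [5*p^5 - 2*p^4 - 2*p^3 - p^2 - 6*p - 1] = 25*p^4 - 8*p^3 - 6*p^2 - 2*p - 6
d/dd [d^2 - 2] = 2*d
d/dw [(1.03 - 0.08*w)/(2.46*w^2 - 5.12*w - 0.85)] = (0.1968*w^2 - 5.0676*w + 5.3416)/(6.0516*w^4 - 25.1904*w^3 + 22.0324*w^2 + 8.704*w + 0.7225)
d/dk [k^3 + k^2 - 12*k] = 3*k^2 + 2*k - 12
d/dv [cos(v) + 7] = -sin(v)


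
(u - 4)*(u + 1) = u^2 - 3*u - 4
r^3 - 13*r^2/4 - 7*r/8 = r*(r - 7/2)*(r + 1/4)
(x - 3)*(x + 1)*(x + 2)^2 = x^4 + 2*x^3 - 7*x^2 - 20*x - 12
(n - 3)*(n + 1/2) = n^2 - 5*n/2 - 3/2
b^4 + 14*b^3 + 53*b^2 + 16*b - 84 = (b - 1)*(b + 2)*(b + 6)*(b + 7)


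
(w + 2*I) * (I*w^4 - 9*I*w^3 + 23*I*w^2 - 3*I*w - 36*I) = I*w^5 - 2*w^4 - 9*I*w^4 + 18*w^3 + 23*I*w^3 - 46*w^2 - 3*I*w^2 + 6*w - 36*I*w + 72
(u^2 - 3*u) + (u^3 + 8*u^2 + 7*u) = u^3 + 9*u^2 + 4*u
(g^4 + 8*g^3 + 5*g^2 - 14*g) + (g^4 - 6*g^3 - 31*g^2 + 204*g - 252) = 2*g^4 + 2*g^3 - 26*g^2 + 190*g - 252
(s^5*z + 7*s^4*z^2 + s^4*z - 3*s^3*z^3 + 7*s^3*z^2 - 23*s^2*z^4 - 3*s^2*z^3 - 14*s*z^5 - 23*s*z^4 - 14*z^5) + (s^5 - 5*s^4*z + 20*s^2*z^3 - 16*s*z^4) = s^5*z + s^5 + 7*s^4*z^2 - 4*s^4*z - 3*s^3*z^3 + 7*s^3*z^2 - 23*s^2*z^4 + 17*s^2*z^3 - 14*s*z^5 - 39*s*z^4 - 14*z^5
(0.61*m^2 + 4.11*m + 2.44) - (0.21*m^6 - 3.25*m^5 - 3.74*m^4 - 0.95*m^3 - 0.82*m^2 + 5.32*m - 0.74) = -0.21*m^6 + 3.25*m^5 + 3.74*m^4 + 0.95*m^3 + 1.43*m^2 - 1.21*m + 3.18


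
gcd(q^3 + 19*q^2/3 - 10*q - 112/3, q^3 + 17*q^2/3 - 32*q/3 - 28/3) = q + 7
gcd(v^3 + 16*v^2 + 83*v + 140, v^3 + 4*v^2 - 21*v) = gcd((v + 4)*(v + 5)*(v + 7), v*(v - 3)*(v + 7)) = v + 7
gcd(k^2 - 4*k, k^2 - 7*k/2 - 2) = k - 4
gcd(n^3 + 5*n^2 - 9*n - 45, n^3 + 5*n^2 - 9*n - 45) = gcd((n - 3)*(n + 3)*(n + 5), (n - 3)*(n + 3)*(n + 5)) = n^3 + 5*n^2 - 9*n - 45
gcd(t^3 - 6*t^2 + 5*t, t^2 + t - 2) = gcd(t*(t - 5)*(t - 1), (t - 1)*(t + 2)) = t - 1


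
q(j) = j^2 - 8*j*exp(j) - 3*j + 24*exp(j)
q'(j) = -8*j*exp(j) + 2*j + 16*exp(j) - 3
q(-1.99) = 15.39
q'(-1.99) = -2.62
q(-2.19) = 16.01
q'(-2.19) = -3.63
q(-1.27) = 15.02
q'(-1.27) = 1.81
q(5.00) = -2364.61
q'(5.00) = -3554.92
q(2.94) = 8.90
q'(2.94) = -139.37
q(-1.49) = 14.79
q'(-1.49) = 0.31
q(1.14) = 44.41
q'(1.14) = 20.79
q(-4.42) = 33.51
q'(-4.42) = -11.22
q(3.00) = 0.00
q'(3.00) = -157.68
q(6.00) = -9664.29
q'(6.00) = -12900.72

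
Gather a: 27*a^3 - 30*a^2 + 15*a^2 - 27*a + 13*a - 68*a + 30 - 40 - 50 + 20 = 27*a^3 - 15*a^2 - 82*a - 40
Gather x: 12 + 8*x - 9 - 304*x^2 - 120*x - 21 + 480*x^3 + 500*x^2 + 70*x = 480*x^3 + 196*x^2 - 42*x - 18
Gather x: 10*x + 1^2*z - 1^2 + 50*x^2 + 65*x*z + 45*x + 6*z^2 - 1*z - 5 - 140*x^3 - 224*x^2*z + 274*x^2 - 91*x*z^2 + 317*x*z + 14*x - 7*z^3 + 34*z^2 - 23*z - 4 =-140*x^3 + x^2*(324 - 224*z) + x*(-91*z^2 + 382*z + 69) - 7*z^3 + 40*z^2 - 23*z - 10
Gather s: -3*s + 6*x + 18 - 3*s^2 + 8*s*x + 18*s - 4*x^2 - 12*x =-3*s^2 + s*(8*x + 15) - 4*x^2 - 6*x + 18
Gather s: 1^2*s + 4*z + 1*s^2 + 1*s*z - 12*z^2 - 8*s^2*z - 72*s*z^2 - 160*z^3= s^2*(1 - 8*z) + s*(-72*z^2 + z + 1) - 160*z^3 - 12*z^2 + 4*z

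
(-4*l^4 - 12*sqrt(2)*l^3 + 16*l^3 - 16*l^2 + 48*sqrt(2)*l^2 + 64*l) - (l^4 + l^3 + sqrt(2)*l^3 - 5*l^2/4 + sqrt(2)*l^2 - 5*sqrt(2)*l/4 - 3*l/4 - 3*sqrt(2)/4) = -5*l^4 - 13*sqrt(2)*l^3 + 15*l^3 - 59*l^2/4 + 47*sqrt(2)*l^2 + 5*sqrt(2)*l/4 + 259*l/4 + 3*sqrt(2)/4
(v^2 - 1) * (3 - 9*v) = -9*v^3 + 3*v^2 + 9*v - 3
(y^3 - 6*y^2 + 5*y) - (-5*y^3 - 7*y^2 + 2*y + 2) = 6*y^3 + y^2 + 3*y - 2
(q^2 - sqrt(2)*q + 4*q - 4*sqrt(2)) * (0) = 0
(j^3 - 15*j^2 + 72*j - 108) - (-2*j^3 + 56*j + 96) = 3*j^3 - 15*j^2 + 16*j - 204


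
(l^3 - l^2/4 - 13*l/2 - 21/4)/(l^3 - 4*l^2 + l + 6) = (l + 7/4)/(l - 2)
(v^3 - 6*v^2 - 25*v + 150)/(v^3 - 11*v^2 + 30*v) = (v + 5)/v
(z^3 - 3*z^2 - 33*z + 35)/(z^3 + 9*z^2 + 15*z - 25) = (z - 7)/(z + 5)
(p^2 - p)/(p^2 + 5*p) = (p - 1)/(p + 5)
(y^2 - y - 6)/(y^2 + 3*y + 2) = (y - 3)/(y + 1)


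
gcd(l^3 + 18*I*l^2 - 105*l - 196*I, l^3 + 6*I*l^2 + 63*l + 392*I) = l^2 + 14*I*l - 49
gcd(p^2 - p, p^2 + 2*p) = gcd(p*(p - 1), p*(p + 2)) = p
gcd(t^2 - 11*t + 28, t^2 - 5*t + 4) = t - 4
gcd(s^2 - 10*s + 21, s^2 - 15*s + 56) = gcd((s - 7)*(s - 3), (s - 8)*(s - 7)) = s - 7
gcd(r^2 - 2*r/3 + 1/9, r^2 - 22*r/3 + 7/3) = r - 1/3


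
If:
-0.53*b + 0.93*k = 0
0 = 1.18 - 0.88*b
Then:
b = 1.34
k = 0.76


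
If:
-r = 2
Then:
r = -2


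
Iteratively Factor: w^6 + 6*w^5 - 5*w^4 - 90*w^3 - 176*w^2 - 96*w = (w)*(w^5 + 6*w^4 - 5*w^3 - 90*w^2 - 176*w - 96) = w*(w - 4)*(w^4 + 10*w^3 + 35*w^2 + 50*w + 24) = w*(w - 4)*(w + 1)*(w^3 + 9*w^2 + 26*w + 24) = w*(w - 4)*(w + 1)*(w + 2)*(w^2 + 7*w + 12) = w*(w - 4)*(w + 1)*(w + 2)*(w + 4)*(w + 3)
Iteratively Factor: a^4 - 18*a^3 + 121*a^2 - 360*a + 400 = (a - 4)*(a^3 - 14*a^2 + 65*a - 100) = (a - 5)*(a - 4)*(a^2 - 9*a + 20) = (a - 5)^2*(a - 4)*(a - 4)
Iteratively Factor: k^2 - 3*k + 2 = (k - 2)*(k - 1)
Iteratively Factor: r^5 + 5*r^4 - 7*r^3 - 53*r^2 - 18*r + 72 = (r - 1)*(r^4 + 6*r^3 - r^2 - 54*r - 72) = (r - 1)*(r + 3)*(r^3 + 3*r^2 - 10*r - 24) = (r - 3)*(r - 1)*(r + 3)*(r^2 + 6*r + 8) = (r - 3)*(r - 1)*(r + 3)*(r + 4)*(r + 2)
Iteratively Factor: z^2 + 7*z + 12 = (z + 3)*(z + 4)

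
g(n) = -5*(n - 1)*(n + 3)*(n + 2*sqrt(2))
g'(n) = -5*(n - 1)*(n + 3) - 5*(n - 1)*(n + 2*sqrt(2)) - 5*(n + 3)*(n + 2*sqrt(2)) = -15*n^2 - 20*sqrt(2)*n - 20*n - 20*sqrt(2) + 15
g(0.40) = 32.93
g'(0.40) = -35.00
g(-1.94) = 13.84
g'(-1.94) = 23.93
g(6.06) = -2037.39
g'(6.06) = -856.74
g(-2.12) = 9.73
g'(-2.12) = 21.66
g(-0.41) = 44.16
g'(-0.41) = 3.99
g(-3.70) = 14.34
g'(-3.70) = -39.98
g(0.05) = 41.70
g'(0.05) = -15.74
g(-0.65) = 42.23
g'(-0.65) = 11.76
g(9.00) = -5677.65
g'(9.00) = -1662.84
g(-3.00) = 0.00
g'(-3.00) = -3.43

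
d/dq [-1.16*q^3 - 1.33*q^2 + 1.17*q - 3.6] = -3.48*q^2 - 2.66*q + 1.17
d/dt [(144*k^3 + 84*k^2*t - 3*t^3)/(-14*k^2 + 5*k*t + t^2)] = 3*(-632*k^4 - 96*k^3*t + 14*k^2*t^2 - 10*k*t^3 - t^4)/(196*k^4 - 140*k^3*t - 3*k^2*t^2 + 10*k*t^3 + t^4)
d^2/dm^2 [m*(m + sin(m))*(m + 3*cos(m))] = -m^2*sin(m) - 3*m^2*cos(m) - 12*m*sin(m) - 6*m*sin(2*m) + 4*m*cos(m) + 6*m + 2*sin(m) + 6*cos(m) + 6*cos(2*m)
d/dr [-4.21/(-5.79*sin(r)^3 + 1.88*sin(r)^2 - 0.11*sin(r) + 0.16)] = (-73.1277*sin(r)^2 + 15.8296*sin(r) - 0.4631)*cos(r)/(5.79*sin(r)^3 - 1.88*sin(r)^2 + 0.11*sin(r) - 0.16)^2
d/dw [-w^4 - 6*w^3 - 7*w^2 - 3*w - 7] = -4*w^3 - 18*w^2 - 14*w - 3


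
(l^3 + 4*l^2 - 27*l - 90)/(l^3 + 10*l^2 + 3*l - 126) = (l^2 - 2*l - 15)/(l^2 + 4*l - 21)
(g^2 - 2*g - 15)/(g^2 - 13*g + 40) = (g + 3)/(g - 8)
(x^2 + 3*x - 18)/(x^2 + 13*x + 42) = (x - 3)/(x + 7)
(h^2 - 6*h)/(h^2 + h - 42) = h/(h + 7)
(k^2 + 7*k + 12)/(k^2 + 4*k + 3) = (k + 4)/(k + 1)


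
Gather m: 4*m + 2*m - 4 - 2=6*m - 6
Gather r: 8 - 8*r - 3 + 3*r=5 - 5*r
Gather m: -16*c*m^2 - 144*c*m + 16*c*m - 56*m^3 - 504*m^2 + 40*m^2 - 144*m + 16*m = -56*m^3 + m^2*(-16*c - 464) + m*(-128*c - 128)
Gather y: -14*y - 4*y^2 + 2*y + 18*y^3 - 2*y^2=18*y^3 - 6*y^2 - 12*y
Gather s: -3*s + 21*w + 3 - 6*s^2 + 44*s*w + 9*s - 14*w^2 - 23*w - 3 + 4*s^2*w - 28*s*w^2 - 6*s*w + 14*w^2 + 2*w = s^2*(4*w - 6) + s*(-28*w^2 + 38*w + 6)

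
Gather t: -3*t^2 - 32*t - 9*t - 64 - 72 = -3*t^2 - 41*t - 136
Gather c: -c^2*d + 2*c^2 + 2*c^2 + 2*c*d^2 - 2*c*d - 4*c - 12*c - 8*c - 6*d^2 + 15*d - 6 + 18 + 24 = c^2*(4 - d) + c*(2*d^2 - 2*d - 24) - 6*d^2 + 15*d + 36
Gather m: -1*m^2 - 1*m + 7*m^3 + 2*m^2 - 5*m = 7*m^3 + m^2 - 6*m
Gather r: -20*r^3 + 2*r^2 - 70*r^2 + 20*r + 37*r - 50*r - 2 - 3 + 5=-20*r^3 - 68*r^2 + 7*r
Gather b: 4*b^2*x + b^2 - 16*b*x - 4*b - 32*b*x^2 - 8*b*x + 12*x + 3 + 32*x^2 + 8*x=b^2*(4*x + 1) + b*(-32*x^2 - 24*x - 4) + 32*x^2 + 20*x + 3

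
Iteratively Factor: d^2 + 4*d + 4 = (d + 2)*(d + 2)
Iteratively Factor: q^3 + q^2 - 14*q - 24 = (q + 3)*(q^2 - 2*q - 8) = (q + 2)*(q + 3)*(q - 4)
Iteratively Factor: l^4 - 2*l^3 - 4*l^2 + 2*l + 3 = (l + 1)*(l^3 - 3*l^2 - l + 3) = (l - 3)*(l + 1)*(l^2 - 1) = (l - 3)*(l - 1)*(l + 1)*(l + 1)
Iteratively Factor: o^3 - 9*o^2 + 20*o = (o - 4)*(o^2 - 5*o) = (o - 5)*(o - 4)*(o)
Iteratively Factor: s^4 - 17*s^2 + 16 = (s - 4)*(s^3 + 4*s^2 - s - 4) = (s - 4)*(s - 1)*(s^2 + 5*s + 4) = (s - 4)*(s - 1)*(s + 1)*(s + 4)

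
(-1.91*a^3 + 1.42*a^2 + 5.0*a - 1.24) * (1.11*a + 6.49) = -2.1201*a^4 - 10.8197*a^3 + 14.7658*a^2 + 31.0736*a - 8.0476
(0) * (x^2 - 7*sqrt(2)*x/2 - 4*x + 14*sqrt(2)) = 0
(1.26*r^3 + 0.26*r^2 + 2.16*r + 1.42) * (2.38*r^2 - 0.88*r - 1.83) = 2.9988*r^5 - 0.49*r^4 + 2.6062*r^3 + 1.003*r^2 - 5.2024*r - 2.5986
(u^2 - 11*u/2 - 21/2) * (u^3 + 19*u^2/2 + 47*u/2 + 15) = u^5 + 4*u^4 - 157*u^3/4 - 214*u^2 - 1317*u/4 - 315/2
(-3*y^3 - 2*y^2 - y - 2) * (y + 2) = -3*y^4 - 8*y^3 - 5*y^2 - 4*y - 4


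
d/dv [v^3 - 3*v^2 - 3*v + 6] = 3*v^2 - 6*v - 3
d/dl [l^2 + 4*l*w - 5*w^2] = 2*l + 4*w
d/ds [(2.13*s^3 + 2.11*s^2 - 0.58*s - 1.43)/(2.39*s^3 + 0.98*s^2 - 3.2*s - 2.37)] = (1.77635683940025e-15*s^5 - 2.9555*s^4 - 10.8596*s^3 - 11.0748*s^2 - 7.1986*s - 3.2014)/(5.7121*s^6 + 4.6844*s^5 - 14.3356*s^4 - 17.6006*s^3 + 5.5948*s^2 + 15.168*s + 5.6169)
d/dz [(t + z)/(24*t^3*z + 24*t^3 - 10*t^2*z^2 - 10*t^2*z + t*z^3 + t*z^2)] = (24*t^2*z + 24*t^2 - 10*t*z^2 - 10*t*z + z^3 + z^2 - (t + z)*(24*t^2 - 20*t*z - 10*t + 3*z^2 + 2*z))/(t*(24*t^2*z + 24*t^2 - 10*t*z^2 - 10*t*z + z^3 + z^2)^2)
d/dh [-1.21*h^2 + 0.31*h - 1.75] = 0.31 - 2.42*h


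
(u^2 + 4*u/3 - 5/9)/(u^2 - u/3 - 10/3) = (u - 1/3)/(u - 2)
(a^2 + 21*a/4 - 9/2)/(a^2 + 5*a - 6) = (a - 3/4)/(a - 1)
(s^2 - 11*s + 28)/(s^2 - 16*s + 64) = (s^2 - 11*s + 28)/(s^2 - 16*s + 64)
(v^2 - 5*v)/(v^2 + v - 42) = v*(v - 5)/(v^2 + v - 42)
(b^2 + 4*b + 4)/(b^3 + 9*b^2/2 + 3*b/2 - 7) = 2*(b + 2)/(2*b^2 + 5*b - 7)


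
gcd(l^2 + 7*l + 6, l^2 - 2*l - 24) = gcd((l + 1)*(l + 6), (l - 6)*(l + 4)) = 1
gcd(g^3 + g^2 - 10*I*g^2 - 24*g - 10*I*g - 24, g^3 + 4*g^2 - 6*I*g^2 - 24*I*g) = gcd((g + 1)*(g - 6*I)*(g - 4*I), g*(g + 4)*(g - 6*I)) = g - 6*I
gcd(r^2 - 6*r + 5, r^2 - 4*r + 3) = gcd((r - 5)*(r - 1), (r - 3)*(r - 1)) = r - 1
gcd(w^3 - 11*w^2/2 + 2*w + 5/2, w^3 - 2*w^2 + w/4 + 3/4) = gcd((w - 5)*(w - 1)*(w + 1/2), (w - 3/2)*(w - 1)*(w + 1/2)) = w^2 - w/2 - 1/2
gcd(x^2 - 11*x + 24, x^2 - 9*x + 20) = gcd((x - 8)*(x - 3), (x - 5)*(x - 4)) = 1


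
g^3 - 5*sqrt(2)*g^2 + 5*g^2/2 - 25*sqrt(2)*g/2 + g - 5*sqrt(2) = (g + 1/2)*(g + 2)*(g - 5*sqrt(2))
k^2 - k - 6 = (k - 3)*(k + 2)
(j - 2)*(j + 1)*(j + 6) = j^3 + 5*j^2 - 8*j - 12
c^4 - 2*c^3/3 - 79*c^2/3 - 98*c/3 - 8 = (c - 6)*(c + 1/3)*(c + 1)*(c + 4)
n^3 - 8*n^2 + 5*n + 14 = (n - 7)*(n - 2)*(n + 1)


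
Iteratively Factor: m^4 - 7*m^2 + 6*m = (m - 1)*(m^3 + m^2 - 6*m) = (m - 1)*(m + 3)*(m^2 - 2*m) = (m - 2)*(m - 1)*(m + 3)*(m)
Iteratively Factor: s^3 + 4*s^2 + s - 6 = (s + 2)*(s^2 + 2*s - 3) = (s + 2)*(s + 3)*(s - 1)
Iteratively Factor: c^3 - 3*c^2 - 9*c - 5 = (c + 1)*(c^2 - 4*c - 5) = (c - 5)*(c + 1)*(c + 1)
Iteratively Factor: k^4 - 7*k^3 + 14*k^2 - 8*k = (k - 1)*(k^3 - 6*k^2 + 8*k) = k*(k - 1)*(k^2 - 6*k + 8) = k*(k - 2)*(k - 1)*(k - 4)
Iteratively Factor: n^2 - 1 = (n + 1)*(n - 1)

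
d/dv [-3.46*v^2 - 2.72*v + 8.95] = -6.92*v - 2.72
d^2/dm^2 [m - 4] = 0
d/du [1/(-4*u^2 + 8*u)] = (u - 1)/(2*u^2*(u - 2)^2)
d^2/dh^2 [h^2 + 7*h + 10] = 2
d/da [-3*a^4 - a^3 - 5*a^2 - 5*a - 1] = -12*a^3 - 3*a^2 - 10*a - 5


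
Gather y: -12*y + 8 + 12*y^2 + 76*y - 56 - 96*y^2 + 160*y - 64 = -84*y^2 + 224*y - 112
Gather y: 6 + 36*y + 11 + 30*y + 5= 66*y + 22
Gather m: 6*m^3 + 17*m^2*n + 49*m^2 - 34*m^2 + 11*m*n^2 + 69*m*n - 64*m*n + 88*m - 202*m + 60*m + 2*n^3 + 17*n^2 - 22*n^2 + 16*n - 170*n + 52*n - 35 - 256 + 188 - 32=6*m^3 + m^2*(17*n + 15) + m*(11*n^2 + 5*n - 54) + 2*n^3 - 5*n^2 - 102*n - 135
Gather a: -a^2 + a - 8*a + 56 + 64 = -a^2 - 7*a + 120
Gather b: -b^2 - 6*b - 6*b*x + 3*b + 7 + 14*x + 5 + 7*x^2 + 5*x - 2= -b^2 + b*(-6*x - 3) + 7*x^2 + 19*x + 10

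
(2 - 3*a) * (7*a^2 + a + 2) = -21*a^3 + 11*a^2 - 4*a + 4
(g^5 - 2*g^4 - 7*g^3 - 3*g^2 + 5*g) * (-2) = -2*g^5 + 4*g^4 + 14*g^3 + 6*g^2 - 10*g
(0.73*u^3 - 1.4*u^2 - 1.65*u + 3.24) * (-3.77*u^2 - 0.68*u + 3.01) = -2.7521*u^5 + 4.7816*u^4 + 9.3698*u^3 - 15.3068*u^2 - 7.1697*u + 9.7524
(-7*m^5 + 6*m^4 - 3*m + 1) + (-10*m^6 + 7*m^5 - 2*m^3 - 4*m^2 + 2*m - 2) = -10*m^6 + 6*m^4 - 2*m^3 - 4*m^2 - m - 1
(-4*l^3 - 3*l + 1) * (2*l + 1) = -8*l^4 - 4*l^3 - 6*l^2 - l + 1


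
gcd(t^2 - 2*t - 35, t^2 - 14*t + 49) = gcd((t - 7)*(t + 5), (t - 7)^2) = t - 7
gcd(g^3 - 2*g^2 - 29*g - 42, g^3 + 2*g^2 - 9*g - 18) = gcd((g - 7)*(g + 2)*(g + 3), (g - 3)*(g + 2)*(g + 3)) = g^2 + 5*g + 6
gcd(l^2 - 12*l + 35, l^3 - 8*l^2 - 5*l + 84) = l - 7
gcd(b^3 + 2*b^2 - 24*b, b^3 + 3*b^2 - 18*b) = b^2 + 6*b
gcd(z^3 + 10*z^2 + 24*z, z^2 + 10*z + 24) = z^2 + 10*z + 24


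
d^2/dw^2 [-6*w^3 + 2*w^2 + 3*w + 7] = 4 - 36*w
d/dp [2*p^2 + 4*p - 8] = 4*p + 4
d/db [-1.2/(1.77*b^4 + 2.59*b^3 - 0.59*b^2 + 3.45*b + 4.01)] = (8.496*b^3 + 9.324*b^2 - 1.416*b + 4.14)/(1.77*b^4 + 2.59*b^3 - 0.59*b^2 + 3.45*b + 4.01)^2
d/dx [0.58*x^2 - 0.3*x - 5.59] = 1.16*x - 0.3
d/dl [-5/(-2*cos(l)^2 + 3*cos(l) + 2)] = 5*(4*cos(l) - 3)*sin(l)/(2*sin(l)^2 + 3*cos(l))^2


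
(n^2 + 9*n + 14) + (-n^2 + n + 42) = 10*n + 56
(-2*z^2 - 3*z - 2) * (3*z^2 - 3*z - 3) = -6*z^4 - 3*z^3 + 9*z^2 + 15*z + 6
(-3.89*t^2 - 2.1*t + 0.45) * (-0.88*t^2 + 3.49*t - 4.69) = 3.4232*t^4 - 11.7281*t^3 + 10.5191*t^2 + 11.4195*t - 2.1105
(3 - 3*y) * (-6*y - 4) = 18*y^2 - 6*y - 12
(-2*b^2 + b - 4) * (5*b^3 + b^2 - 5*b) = -10*b^5 + 3*b^4 - 9*b^3 - 9*b^2 + 20*b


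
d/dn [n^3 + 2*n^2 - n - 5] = 3*n^2 + 4*n - 1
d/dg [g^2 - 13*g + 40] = 2*g - 13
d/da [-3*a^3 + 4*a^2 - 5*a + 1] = -9*a^2 + 8*a - 5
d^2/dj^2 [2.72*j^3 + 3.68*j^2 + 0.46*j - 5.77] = 16.32*j + 7.36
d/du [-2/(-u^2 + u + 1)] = 2*(1 - 2*u)/(-u^2 + u + 1)^2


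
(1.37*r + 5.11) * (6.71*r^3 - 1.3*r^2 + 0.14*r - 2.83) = 9.1927*r^4 + 32.5071*r^3 - 6.4512*r^2 - 3.1617*r - 14.4613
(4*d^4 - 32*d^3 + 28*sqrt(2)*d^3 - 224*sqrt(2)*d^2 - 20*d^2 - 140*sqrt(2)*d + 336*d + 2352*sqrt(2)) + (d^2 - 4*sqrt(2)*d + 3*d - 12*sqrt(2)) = 4*d^4 - 32*d^3 + 28*sqrt(2)*d^3 - 224*sqrt(2)*d^2 - 19*d^2 - 144*sqrt(2)*d + 339*d + 2340*sqrt(2)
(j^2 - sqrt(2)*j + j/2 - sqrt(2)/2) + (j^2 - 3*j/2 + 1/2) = 2*j^2 - sqrt(2)*j - j - sqrt(2)/2 + 1/2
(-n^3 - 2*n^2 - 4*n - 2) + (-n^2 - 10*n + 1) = -n^3 - 3*n^2 - 14*n - 1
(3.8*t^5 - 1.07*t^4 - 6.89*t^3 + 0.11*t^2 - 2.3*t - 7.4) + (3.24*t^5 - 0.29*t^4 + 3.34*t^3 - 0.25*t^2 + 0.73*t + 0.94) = 7.04*t^5 - 1.36*t^4 - 3.55*t^3 - 0.14*t^2 - 1.57*t - 6.46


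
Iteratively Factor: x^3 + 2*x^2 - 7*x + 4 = (x - 1)*(x^2 + 3*x - 4) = (x - 1)*(x + 4)*(x - 1)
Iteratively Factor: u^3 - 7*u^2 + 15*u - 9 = (u - 3)*(u^2 - 4*u + 3) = (u - 3)*(u - 1)*(u - 3)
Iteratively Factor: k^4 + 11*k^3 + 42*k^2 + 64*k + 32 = (k + 1)*(k^3 + 10*k^2 + 32*k + 32) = (k + 1)*(k + 2)*(k^2 + 8*k + 16) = (k + 1)*(k + 2)*(k + 4)*(k + 4)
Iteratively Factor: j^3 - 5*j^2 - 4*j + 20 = (j + 2)*(j^2 - 7*j + 10) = (j - 5)*(j + 2)*(j - 2)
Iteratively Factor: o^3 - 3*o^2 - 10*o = (o - 5)*(o^2 + 2*o) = o*(o - 5)*(o + 2)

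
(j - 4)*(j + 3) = j^2 - j - 12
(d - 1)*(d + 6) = d^2 + 5*d - 6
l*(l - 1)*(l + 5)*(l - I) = l^4 + 4*l^3 - I*l^3 - 5*l^2 - 4*I*l^2 + 5*I*l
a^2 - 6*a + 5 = (a - 5)*(a - 1)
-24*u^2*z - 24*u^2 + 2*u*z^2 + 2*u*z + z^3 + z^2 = (-4*u + z)*(6*u + z)*(z + 1)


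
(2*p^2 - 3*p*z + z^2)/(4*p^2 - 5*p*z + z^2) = (-2*p + z)/(-4*p + z)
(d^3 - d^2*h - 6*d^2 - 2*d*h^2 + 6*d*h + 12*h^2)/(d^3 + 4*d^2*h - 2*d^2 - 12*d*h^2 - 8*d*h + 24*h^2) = (d^2 + d*h - 6*d - 6*h)/(d^2 + 6*d*h - 2*d - 12*h)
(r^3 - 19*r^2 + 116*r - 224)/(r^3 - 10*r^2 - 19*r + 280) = (r - 4)/(r + 5)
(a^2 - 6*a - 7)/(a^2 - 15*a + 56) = (a + 1)/(a - 8)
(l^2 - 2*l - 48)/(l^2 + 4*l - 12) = (l - 8)/(l - 2)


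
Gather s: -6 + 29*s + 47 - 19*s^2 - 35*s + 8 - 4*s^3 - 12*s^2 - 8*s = -4*s^3 - 31*s^2 - 14*s + 49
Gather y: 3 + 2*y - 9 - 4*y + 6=-2*y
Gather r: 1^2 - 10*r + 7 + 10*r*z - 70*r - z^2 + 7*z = r*(10*z - 80) - z^2 + 7*z + 8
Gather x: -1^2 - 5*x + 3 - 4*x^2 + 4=-4*x^2 - 5*x + 6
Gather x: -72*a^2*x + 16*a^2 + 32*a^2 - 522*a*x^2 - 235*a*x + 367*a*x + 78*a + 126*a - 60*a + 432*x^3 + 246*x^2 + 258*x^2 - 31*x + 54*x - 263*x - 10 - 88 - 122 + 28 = 48*a^2 + 144*a + 432*x^3 + x^2*(504 - 522*a) + x*(-72*a^2 + 132*a - 240) - 192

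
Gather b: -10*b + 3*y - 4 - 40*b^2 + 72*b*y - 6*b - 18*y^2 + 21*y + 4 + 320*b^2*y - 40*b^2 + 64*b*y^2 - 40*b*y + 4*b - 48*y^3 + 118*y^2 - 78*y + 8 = b^2*(320*y - 80) + b*(64*y^2 + 32*y - 12) - 48*y^3 + 100*y^2 - 54*y + 8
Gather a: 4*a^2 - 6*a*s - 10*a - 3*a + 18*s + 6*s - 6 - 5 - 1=4*a^2 + a*(-6*s - 13) + 24*s - 12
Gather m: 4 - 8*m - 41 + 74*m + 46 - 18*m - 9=48*m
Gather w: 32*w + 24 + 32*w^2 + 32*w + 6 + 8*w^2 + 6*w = 40*w^2 + 70*w + 30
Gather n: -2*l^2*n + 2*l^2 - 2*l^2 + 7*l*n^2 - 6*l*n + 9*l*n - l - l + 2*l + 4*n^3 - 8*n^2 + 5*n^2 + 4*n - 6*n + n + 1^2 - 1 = 4*n^3 + n^2*(7*l - 3) + n*(-2*l^2 + 3*l - 1)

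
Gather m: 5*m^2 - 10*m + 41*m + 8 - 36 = 5*m^2 + 31*m - 28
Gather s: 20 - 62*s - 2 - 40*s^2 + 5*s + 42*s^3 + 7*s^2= 42*s^3 - 33*s^2 - 57*s + 18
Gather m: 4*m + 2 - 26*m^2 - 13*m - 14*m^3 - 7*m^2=-14*m^3 - 33*m^2 - 9*m + 2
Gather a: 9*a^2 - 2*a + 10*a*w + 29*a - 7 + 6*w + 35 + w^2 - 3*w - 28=9*a^2 + a*(10*w + 27) + w^2 + 3*w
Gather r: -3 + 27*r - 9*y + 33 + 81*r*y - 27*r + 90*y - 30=81*r*y + 81*y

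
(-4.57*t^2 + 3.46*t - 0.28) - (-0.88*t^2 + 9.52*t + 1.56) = -3.69*t^2 - 6.06*t - 1.84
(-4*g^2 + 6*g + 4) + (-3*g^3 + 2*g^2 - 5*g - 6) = -3*g^3 - 2*g^2 + g - 2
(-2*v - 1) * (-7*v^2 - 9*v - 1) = 14*v^3 + 25*v^2 + 11*v + 1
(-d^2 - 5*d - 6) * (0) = 0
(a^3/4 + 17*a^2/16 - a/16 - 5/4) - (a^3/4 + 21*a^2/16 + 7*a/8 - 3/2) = -a^2/4 - 15*a/16 + 1/4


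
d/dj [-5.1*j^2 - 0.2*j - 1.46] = -10.2*j - 0.2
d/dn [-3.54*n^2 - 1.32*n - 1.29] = -7.08*n - 1.32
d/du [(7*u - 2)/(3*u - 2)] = -8/(3*u - 2)^2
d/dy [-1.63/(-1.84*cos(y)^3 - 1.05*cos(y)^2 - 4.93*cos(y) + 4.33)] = (8.9976*cos(y)^2 + 3.423*cos(y) + 8.0359)*sin(y)/(1.84*cos(y)^3 + 1.05*cos(y)^2 + 4.93*cos(y) - 4.33)^2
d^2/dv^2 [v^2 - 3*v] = 2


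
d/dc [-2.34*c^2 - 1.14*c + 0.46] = -4.68*c - 1.14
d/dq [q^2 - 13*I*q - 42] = 2*q - 13*I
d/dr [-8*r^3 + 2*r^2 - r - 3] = -24*r^2 + 4*r - 1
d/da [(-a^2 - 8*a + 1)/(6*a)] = (-a^2 - 1)/(6*a^2)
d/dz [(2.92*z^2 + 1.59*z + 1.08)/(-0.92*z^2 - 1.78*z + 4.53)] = (-3.7348*z^2 + 28.4424*z + 9.1251)/(0.8464*z^4 + 3.2752*z^3 - 5.1668*z^2 - 16.1268*z + 20.5209)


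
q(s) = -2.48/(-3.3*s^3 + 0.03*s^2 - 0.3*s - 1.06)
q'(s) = -2.48*(9.9*s^2 - 0.06*s + 0.3)/(-3.3*s^3 + 0.03*s^2 - 0.3*s - 1.06)^2 = (-24.552*s^2 + 0.1488*s - 0.744)/(3.3*s^3 - 0.03*s^2 + 0.3*s + 1.06)^2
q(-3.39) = -0.02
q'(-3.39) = -0.02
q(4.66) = 0.01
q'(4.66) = -0.00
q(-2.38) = -0.06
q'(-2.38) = -0.07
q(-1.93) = -0.11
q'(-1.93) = -0.17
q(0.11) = 2.26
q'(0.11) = -0.85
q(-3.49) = -0.02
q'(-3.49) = -0.02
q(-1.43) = -0.27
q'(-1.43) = -0.62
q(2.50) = 0.05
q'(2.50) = -0.05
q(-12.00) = -0.00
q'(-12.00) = -0.00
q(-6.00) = -0.00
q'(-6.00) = -0.00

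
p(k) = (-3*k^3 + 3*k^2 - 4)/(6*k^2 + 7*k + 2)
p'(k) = (-12*k - 7)*(-3*k^3 + 3*k^2 - 4)/(6*k^2 + 7*k + 2)^2 + (-9*k^2 + 6*k)/(6*k^2 + 7*k + 2) = (-18*k^4 - 42*k^3 + 3*k^2 + 60*k + 28)/(36*k^4 + 84*k^3 + 73*k^2 + 28*k + 4)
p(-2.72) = 2.87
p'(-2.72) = -0.34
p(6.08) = -2.13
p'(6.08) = -0.47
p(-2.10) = 2.69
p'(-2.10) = -0.24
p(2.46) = -0.55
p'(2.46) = -0.35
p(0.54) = -0.48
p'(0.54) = 0.94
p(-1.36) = 2.54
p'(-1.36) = -0.31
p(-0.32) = -9.60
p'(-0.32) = 73.44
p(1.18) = -0.26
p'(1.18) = -0.00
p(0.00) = -2.00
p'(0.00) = 7.00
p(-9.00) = 5.71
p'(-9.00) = -0.49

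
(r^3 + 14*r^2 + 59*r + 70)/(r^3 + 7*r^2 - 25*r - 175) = (r + 2)/(r - 5)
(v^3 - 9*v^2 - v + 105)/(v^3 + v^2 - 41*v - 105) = (v - 5)/(v + 5)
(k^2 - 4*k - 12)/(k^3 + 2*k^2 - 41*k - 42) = (k + 2)/(k^2 + 8*k + 7)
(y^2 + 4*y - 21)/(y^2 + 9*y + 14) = (y - 3)/(y + 2)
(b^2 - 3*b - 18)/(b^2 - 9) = (b - 6)/(b - 3)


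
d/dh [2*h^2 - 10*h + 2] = 4*h - 10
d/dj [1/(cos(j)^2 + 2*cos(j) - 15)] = 2*(cos(j) + 1)*sin(j)/(cos(j)^2 + 2*cos(j) - 15)^2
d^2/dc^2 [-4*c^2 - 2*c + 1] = -8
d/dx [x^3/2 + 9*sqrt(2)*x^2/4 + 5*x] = 3*x^2/2 + 9*sqrt(2)*x/2 + 5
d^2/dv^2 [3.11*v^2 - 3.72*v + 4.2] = 6.22000000000000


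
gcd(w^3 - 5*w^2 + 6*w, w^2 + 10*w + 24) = 1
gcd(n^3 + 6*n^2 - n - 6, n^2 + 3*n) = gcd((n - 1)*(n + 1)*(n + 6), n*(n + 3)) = 1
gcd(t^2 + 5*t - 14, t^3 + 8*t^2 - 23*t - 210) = t + 7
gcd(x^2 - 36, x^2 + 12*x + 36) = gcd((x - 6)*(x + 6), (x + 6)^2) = x + 6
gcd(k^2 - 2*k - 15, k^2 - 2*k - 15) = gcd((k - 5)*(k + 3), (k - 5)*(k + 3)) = k^2 - 2*k - 15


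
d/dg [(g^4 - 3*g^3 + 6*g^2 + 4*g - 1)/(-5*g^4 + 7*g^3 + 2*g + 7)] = 2*(-4*g^6 + 30*g^5 + 12*g^4 - 30*g^3 - 15*g^2 + 42*g + 15)/(25*g^8 - 70*g^7 + 49*g^6 - 20*g^5 - 42*g^4 + 98*g^3 + 4*g^2 + 28*g + 49)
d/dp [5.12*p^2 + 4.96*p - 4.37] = 10.24*p + 4.96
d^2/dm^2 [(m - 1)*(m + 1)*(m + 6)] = 6*m + 12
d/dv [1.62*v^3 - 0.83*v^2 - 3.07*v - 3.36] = 4.86*v^2 - 1.66*v - 3.07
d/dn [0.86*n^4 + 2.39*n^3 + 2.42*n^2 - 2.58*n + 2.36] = 3.44*n^3 + 7.17*n^2 + 4.84*n - 2.58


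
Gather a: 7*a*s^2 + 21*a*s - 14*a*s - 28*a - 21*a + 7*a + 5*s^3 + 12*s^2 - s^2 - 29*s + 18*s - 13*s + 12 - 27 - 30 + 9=a*(7*s^2 + 7*s - 42) + 5*s^3 + 11*s^2 - 24*s - 36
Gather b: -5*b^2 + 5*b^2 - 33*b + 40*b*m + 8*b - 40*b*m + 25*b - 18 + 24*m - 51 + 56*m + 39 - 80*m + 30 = 0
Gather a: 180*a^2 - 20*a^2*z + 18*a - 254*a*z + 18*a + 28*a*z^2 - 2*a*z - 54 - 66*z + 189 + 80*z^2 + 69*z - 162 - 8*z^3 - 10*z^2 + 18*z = a^2*(180 - 20*z) + a*(28*z^2 - 256*z + 36) - 8*z^3 + 70*z^2 + 21*z - 27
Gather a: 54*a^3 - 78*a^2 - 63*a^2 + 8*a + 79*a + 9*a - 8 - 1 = 54*a^3 - 141*a^2 + 96*a - 9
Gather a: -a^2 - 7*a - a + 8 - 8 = -a^2 - 8*a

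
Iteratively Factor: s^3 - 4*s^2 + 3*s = (s - 1)*(s^2 - 3*s) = (s - 3)*(s - 1)*(s)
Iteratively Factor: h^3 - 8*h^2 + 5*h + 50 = (h - 5)*(h^2 - 3*h - 10) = (h - 5)^2*(h + 2)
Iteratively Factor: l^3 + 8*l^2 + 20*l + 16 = (l + 2)*(l^2 + 6*l + 8) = (l + 2)*(l + 4)*(l + 2)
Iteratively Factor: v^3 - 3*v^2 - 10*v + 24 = (v - 4)*(v^2 + v - 6) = (v - 4)*(v + 3)*(v - 2)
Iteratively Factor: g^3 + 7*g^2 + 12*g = (g + 4)*(g^2 + 3*g) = g*(g + 4)*(g + 3)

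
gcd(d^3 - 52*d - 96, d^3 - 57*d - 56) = d - 8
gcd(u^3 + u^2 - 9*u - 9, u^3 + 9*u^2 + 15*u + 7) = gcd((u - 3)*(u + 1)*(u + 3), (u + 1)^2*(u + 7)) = u + 1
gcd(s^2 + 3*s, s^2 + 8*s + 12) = 1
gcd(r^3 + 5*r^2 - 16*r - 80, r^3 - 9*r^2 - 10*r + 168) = r + 4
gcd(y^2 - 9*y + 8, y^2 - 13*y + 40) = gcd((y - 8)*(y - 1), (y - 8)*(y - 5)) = y - 8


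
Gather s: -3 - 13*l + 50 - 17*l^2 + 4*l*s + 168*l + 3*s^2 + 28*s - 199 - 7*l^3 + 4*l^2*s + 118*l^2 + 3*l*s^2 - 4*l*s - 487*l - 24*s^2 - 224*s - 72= -7*l^3 + 101*l^2 - 332*l + s^2*(3*l - 21) + s*(4*l^2 - 196) - 224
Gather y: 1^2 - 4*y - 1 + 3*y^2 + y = 3*y^2 - 3*y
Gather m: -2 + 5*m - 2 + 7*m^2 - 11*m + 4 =7*m^2 - 6*m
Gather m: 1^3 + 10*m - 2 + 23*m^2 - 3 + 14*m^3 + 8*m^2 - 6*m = 14*m^3 + 31*m^2 + 4*m - 4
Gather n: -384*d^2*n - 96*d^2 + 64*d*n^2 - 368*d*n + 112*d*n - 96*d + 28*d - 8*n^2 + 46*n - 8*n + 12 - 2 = -96*d^2 - 68*d + n^2*(64*d - 8) + n*(-384*d^2 - 256*d + 38) + 10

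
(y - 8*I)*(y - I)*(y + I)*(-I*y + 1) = -I*y^4 - 7*y^3 - 9*I*y^2 - 7*y - 8*I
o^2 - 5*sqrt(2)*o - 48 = (o - 8*sqrt(2))*(o + 3*sqrt(2))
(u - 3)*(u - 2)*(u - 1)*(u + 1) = u^4 - 5*u^3 + 5*u^2 + 5*u - 6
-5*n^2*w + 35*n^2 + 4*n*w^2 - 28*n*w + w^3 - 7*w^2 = (-n + w)*(5*n + w)*(w - 7)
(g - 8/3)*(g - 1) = g^2 - 11*g/3 + 8/3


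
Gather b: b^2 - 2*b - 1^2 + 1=b^2 - 2*b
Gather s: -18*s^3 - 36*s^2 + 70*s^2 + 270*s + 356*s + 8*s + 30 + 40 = -18*s^3 + 34*s^2 + 634*s + 70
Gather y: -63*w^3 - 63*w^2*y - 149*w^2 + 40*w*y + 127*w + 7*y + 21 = -63*w^3 - 149*w^2 + 127*w + y*(-63*w^2 + 40*w + 7) + 21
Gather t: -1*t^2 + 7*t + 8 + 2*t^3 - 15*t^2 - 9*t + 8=2*t^3 - 16*t^2 - 2*t + 16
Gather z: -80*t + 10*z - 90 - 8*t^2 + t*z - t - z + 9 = -8*t^2 - 81*t + z*(t + 9) - 81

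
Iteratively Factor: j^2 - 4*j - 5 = (j - 5)*(j + 1)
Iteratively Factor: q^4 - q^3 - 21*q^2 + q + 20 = (q + 1)*(q^3 - 2*q^2 - 19*q + 20) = (q - 5)*(q + 1)*(q^2 + 3*q - 4) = (q - 5)*(q - 1)*(q + 1)*(q + 4)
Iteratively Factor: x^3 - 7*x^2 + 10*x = (x - 2)*(x^2 - 5*x) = x*(x - 2)*(x - 5)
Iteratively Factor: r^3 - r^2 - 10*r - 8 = (r + 1)*(r^2 - 2*r - 8) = (r + 1)*(r + 2)*(r - 4)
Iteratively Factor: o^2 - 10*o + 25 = (o - 5)*(o - 5)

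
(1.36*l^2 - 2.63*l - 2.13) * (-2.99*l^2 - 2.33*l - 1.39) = -4.0664*l^4 + 4.6949*l^3 + 10.6062*l^2 + 8.6186*l + 2.9607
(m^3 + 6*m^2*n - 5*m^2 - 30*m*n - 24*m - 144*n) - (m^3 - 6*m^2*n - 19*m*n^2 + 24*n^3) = 12*m^2*n - 5*m^2 + 19*m*n^2 - 30*m*n - 24*m - 24*n^3 - 144*n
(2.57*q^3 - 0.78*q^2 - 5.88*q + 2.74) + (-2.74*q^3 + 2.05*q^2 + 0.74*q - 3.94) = -0.17*q^3 + 1.27*q^2 - 5.14*q - 1.2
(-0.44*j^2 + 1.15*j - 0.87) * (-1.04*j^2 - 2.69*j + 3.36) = 0.4576*j^4 - 0.0124*j^3 - 3.6671*j^2 + 6.2043*j - 2.9232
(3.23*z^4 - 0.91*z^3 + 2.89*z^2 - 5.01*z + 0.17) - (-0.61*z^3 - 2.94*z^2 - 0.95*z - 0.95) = 3.23*z^4 - 0.3*z^3 + 5.83*z^2 - 4.06*z + 1.12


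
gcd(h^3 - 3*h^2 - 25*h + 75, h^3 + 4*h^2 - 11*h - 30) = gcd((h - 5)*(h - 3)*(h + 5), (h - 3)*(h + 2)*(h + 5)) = h^2 + 2*h - 15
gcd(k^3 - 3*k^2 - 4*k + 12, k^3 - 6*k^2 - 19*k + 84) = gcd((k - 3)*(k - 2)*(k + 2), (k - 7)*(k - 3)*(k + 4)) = k - 3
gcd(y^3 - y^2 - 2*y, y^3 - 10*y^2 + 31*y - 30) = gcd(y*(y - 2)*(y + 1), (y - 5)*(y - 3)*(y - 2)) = y - 2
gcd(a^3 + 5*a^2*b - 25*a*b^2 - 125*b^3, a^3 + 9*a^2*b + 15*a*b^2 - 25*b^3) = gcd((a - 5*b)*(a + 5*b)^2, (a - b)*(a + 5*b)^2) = a^2 + 10*a*b + 25*b^2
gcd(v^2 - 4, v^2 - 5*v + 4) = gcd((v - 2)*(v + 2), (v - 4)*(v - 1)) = 1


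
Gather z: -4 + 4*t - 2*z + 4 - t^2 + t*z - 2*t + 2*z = -t^2 + t*z + 2*t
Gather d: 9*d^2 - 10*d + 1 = 9*d^2 - 10*d + 1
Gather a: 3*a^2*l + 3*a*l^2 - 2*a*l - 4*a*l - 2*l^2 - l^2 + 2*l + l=3*a^2*l + a*(3*l^2 - 6*l) - 3*l^2 + 3*l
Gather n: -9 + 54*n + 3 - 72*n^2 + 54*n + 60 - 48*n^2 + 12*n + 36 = -120*n^2 + 120*n + 90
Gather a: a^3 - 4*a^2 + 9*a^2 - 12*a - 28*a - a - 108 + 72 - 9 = a^3 + 5*a^2 - 41*a - 45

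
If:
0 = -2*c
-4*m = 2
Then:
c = 0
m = -1/2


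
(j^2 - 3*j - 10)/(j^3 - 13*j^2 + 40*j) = (j + 2)/(j*(j - 8))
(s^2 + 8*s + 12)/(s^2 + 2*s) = (s + 6)/s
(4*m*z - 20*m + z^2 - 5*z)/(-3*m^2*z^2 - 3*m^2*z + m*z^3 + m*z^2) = (-4*m*z + 20*m - z^2 + 5*z)/(m*z*(3*m*z + 3*m - z^2 - z))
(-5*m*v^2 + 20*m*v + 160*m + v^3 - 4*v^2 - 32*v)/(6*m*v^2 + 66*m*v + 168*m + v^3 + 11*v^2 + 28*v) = (-5*m*v + 40*m + v^2 - 8*v)/(6*m*v + 42*m + v^2 + 7*v)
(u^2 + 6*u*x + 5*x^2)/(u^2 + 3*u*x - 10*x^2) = (-u - x)/(-u + 2*x)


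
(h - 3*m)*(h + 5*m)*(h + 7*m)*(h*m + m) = h^4*m + 9*h^3*m^2 + h^3*m - h^2*m^3 + 9*h^2*m^2 - 105*h*m^4 - h*m^3 - 105*m^4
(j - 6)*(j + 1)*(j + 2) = j^3 - 3*j^2 - 16*j - 12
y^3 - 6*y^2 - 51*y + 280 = (y - 8)*(y - 5)*(y + 7)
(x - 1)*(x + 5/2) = x^2 + 3*x/2 - 5/2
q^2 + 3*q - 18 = (q - 3)*(q + 6)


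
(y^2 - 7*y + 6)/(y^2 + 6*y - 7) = (y - 6)/(y + 7)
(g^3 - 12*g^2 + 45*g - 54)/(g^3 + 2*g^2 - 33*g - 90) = (g^2 - 6*g + 9)/(g^2 + 8*g + 15)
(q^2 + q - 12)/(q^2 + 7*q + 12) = (q - 3)/(q + 3)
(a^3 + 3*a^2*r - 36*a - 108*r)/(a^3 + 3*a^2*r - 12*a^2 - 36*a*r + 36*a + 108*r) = (a + 6)/(a - 6)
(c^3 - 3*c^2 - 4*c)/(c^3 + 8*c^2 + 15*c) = (c^2 - 3*c - 4)/(c^2 + 8*c + 15)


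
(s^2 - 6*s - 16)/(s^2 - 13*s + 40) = (s + 2)/(s - 5)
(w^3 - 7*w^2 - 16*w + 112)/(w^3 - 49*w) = (w^2 - 16)/(w*(w + 7))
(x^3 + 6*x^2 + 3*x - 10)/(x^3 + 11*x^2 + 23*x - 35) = (x + 2)/(x + 7)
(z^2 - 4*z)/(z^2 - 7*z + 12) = z/(z - 3)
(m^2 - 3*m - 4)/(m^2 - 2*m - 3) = (m - 4)/(m - 3)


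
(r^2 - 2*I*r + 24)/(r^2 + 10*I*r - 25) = (r^2 - 2*I*r + 24)/(r^2 + 10*I*r - 25)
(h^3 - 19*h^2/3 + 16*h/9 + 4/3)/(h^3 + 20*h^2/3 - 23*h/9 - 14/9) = (h - 6)/(h + 7)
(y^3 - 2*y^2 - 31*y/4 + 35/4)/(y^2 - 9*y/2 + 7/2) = y + 5/2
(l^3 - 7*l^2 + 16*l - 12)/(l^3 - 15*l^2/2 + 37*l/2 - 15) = 2*(l - 2)/(2*l - 5)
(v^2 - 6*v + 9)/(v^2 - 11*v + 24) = (v - 3)/(v - 8)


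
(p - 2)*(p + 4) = p^2 + 2*p - 8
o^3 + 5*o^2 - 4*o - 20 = (o - 2)*(o + 2)*(o + 5)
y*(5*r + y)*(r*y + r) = 5*r^2*y^2 + 5*r^2*y + r*y^3 + r*y^2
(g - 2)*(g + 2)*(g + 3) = g^3 + 3*g^2 - 4*g - 12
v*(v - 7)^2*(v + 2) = v^4 - 12*v^3 + 21*v^2 + 98*v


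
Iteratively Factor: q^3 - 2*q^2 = (q - 2)*(q^2) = q*(q - 2)*(q)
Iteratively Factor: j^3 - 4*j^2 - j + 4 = (j - 1)*(j^2 - 3*j - 4) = (j - 4)*(j - 1)*(j + 1)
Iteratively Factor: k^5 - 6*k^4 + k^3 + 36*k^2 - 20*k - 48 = (k - 3)*(k^4 - 3*k^3 - 8*k^2 + 12*k + 16) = (k - 3)*(k + 1)*(k^3 - 4*k^2 - 4*k + 16) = (k - 3)*(k + 1)*(k + 2)*(k^2 - 6*k + 8) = (k - 4)*(k - 3)*(k + 1)*(k + 2)*(k - 2)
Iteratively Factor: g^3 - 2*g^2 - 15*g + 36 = (g + 4)*(g^2 - 6*g + 9) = (g - 3)*(g + 4)*(g - 3)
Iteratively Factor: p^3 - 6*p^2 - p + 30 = (p - 5)*(p^2 - p - 6) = (p - 5)*(p - 3)*(p + 2)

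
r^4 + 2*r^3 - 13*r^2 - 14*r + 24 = (r - 3)*(r - 1)*(r + 2)*(r + 4)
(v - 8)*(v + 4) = v^2 - 4*v - 32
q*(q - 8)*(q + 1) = q^3 - 7*q^2 - 8*q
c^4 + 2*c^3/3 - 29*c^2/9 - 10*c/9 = c*(c - 5/3)*(c + 1/3)*(c + 2)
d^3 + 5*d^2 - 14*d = d*(d - 2)*(d + 7)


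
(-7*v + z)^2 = 49*v^2 - 14*v*z + z^2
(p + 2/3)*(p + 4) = p^2 + 14*p/3 + 8/3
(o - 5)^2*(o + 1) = o^3 - 9*o^2 + 15*o + 25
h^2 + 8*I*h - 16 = (h + 4*I)^2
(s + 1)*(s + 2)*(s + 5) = s^3 + 8*s^2 + 17*s + 10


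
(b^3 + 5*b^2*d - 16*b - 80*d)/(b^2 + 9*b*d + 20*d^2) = (b^2 - 16)/(b + 4*d)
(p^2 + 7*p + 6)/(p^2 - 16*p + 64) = (p^2 + 7*p + 6)/(p^2 - 16*p + 64)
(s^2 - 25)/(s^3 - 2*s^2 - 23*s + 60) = (s - 5)/(s^2 - 7*s + 12)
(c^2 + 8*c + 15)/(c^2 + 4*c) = (c^2 + 8*c + 15)/(c*(c + 4))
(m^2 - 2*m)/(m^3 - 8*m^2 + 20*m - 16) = m/(m^2 - 6*m + 8)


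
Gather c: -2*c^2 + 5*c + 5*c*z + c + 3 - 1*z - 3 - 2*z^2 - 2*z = -2*c^2 + c*(5*z + 6) - 2*z^2 - 3*z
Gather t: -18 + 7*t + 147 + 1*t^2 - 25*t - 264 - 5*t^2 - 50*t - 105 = -4*t^2 - 68*t - 240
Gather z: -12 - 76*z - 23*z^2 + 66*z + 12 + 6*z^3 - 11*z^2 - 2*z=6*z^3 - 34*z^2 - 12*z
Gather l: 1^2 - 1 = 0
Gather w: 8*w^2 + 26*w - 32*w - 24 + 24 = 8*w^2 - 6*w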